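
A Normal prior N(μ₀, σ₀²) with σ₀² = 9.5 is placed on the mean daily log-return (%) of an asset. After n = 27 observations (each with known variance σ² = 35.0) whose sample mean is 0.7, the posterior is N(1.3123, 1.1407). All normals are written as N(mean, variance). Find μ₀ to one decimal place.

With known observation variance, the Normal–Normal posterior has precision τ_n = τ₀ + n/σ² and mean μ_n = (τ₀μ₀ + (n/σ²)x̄)/τ_n.
Here τ₀ = 1/9.5 = 0.105263 and τ_data = 27/35.0 = 0.771429, so τ_n = 0.876692.
Rearranging for μ₀: μ₀ = (μ_n·τ_n − τ_data·x̄)/τ₀ = (1.3123·0.876692 − 0.771429·0.7) / 0.105263 = 0.610483/0.105263 ≈ 5.8.

μ₀ = 5.8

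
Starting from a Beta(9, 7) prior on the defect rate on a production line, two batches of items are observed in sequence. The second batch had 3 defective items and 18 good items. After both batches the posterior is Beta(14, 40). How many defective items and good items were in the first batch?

2 defective items and 15 good items

Because Beta–binomial updating is additive in the counts, the combined data contributed (α_post−α_prior, β_post−β_prior) successes and failures.
Total across both batches: 14−9=5 defective items, 40−7=33 good items.
Subtract the second batch: 5−3=2 defective items and 33−18=15 good items.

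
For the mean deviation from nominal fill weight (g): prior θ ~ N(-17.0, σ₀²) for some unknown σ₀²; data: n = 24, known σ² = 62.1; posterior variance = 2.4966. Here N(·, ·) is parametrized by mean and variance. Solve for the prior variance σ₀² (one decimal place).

For the Normal–Normal model with known σ², precisions add: τ_n = τ₀ + n/σ².
So 1/σ₀² = 1/2.4966 − 24/62.1 = 0.400545 − 0.386473 = 0.014072.
Hence σ₀² = 1/0.014072 ≈ 71.1.

σ₀² = 71.1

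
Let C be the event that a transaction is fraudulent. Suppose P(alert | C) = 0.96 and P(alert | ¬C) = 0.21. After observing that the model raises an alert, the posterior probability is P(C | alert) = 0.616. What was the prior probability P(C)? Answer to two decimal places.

P(C) = 0.26

In odds form, posterior odds = prior odds × likelihood ratio, so prior odds = posterior odds ÷ LR.
Posterior odds = 0.616/(1−0.616) = 1.6042. LR = 0.96/0.21 = 4.5714.
Prior odds = 1.6042/4.5714 = 0.3509, so P(C) = 0.3509/(1+0.3509) ≈ 0.26.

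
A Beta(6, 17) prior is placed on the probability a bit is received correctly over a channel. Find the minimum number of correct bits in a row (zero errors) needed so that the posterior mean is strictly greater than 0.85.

After k correct bits and 0 errors the posterior is Beta(6+k, 17), with mean (6+k)/(6+17+k).
Set (6+k)/(23+k) > 0.85 and solve: k > (0.85·23 − 6)/(1 − 0.85) = 90.333.
The smallest integer exceeding 90.333 is 91.

k = 91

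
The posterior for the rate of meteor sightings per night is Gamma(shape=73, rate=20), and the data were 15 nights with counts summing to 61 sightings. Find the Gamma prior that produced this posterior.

Gamma(shape=12, rate=5)

A Gamma(α, β) prior (rate parametrization) on a Poisson rate with n observations summing to S gives posterior Gamma(α+S, β+n).
So α = 73 − 61 = 12 and β = 20 − 15 = 5.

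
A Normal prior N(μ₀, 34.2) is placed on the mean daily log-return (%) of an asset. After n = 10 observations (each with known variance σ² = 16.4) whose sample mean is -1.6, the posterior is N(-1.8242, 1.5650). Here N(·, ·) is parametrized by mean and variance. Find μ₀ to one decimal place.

The posterior mean is a precision-weighted average: μ_n = (τ₀μ₀ + τ_data·x̄)/(τ₀+τ_data), with τ₀=1/σ₀² and τ_data=n/σ².
Here τ₀ = 1/34.2 = 0.029240 and τ_data = 10/16.4 = 0.609756, so τ_n = 0.638996.
Rearranging for μ₀: μ₀ = (μ_n·τ_n − τ_data·x̄)/τ₀ = (-1.8242·0.638996 − 0.609756·-1.6) / 0.029240 = -0.190047/0.029240 ≈ -6.5.

μ₀ = -6.5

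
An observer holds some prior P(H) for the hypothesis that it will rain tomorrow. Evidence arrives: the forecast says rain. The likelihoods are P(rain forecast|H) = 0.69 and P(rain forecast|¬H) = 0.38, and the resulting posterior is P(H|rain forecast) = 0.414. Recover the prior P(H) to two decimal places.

P(H) = 0.28

Bayes' rule in odds form gives O(H|E) = O(H)·[P(E|H)/P(E|¬H)], hence O(H) = O(H|E)/LR.
Posterior odds = 0.414/(1−0.414) = 0.7065. LR = 0.69/0.38 = 1.8158.
Prior odds = 0.7065/1.8158 = 0.3891, so P(H) = 0.3891/(1+0.3891) ≈ 0.28.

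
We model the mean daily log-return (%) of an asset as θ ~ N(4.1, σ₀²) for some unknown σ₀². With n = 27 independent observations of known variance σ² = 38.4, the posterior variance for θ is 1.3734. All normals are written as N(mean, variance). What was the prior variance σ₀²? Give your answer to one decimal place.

Posterior precision equals prior precision plus data precision: 1/σ_n² = 1/σ₀² + n/σ².
So 1/σ₀² = 1/1.3734 − 27/38.4 = 0.728120 − 0.703125 = 0.024995.
Hence σ₀² = 1/0.024995 ≈ 40.0.

σ₀² = 40.0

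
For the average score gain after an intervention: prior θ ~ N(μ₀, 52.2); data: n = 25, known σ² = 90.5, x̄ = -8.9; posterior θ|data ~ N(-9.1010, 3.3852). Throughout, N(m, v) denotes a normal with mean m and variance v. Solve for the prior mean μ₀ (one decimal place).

μ₀ = -12.0

With known observation variance, the Normal–Normal posterior has precision τ_n = τ₀ + n/σ² and mean μ_n = (τ₀μ₀ + (n/σ²)x̄)/τ_n.
Here τ₀ = 1/52.2 = 0.019157 and τ_data = 25/90.5 = 0.276243, so τ_n = 0.295400.
Rearranging for μ₀: μ₀ = (μ_n·τ_n − τ_data·x̄)/τ₀ = (-9.1010·0.295400 − 0.276243·-8.9) / 0.019157 = -0.229873/0.019157 ≈ -12.0.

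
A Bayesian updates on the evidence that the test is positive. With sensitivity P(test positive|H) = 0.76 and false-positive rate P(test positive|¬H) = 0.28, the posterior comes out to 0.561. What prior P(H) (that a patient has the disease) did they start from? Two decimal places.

Bayes' rule in odds form gives O(H|E) = O(H)·[P(E|H)/P(E|¬H)], hence O(H) = O(H|E)/LR.
Posterior odds = 0.561/(1−0.561) = 1.2779. LR = 0.76/0.28 = 2.7143.
Prior odds = 1.2779/2.7143 = 0.4708, so P(H) = 0.4708/(1+0.4708) ≈ 0.32.

P(H) = 0.32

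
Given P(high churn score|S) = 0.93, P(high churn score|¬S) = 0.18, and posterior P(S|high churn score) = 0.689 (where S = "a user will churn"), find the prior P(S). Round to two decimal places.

Bayes' rule in odds form gives O(S|E) = O(S)·[P(E|S)/P(E|¬S)], hence O(S) = O(S|E)/LR.
Posterior odds = 0.689/(1−0.689) = 2.2154. LR = 0.93/0.18 = 5.1667.
Prior odds = 2.2154/5.1667 = 0.4288, so P(S) = 0.4288/(1+0.4288) ≈ 0.30.

P(S) = 0.30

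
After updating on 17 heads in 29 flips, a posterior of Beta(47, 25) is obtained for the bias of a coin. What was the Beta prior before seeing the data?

Beta(30, 13)

A Beta(α, β) prior with s successes and f failures in binomial data gives a Beta(α+s, β+f) posterior.
Subtract the data counts: 47−17=30, 25−12=13.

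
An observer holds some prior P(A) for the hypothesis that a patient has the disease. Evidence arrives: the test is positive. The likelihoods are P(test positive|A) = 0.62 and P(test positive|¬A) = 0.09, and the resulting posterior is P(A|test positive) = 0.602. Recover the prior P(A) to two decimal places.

In odds form, posterior odds = prior odds × likelihood ratio, so prior odds = posterior odds ÷ LR.
Posterior odds = 0.602/(1−0.602) = 1.5126. LR = 0.62/0.09 = 6.8889.
Prior odds = 1.5126/6.8889 = 0.2196, so P(A) = 0.2196/(1+0.2196) ≈ 0.18.

P(A) = 0.18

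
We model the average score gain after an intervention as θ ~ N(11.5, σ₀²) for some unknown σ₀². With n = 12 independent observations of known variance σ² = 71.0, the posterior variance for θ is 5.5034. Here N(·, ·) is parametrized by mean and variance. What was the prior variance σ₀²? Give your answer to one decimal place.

For the Normal–Normal model with known σ², precisions add: τ_n = τ₀ + n/σ².
So 1/σ₀² = 1/5.5034 − 12/71.0 = 0.181706 − 0.169014 = 0.012692.
Hence σ₀² = 1/0.012692 ≈ 78.8.

σ₀² = 78.8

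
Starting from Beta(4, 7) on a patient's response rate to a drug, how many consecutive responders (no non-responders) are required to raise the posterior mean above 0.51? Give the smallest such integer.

k = 4

After k responders and 0 non-responders the posterior is Beta(4+k, 7), with mean (4+k)/(4+7+k).
Set (4+k)/(11+k) > 0.51 and solve: k > (0.51·11 − 4)/(1 − 0.51) = 3.286.
The smallest integer exceeding 3.286 is 4.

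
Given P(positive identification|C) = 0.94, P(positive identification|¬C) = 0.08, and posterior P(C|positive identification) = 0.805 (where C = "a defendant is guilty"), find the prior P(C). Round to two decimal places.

P(C) = 0.26

Bayes' rule in odds form gives O(C|E) = O(C)·[P(E|C)/P(E|¬C)], hence O(C) = O(C|E)/LR.
Posterior odds = 0.805/(1−0.805) = 4.1282. LR = 0.94/0.08 = 11.7500.
Prior odds = 4.1282/11.7500 = 0.3513, so P(C) = 0.3513/(1+0.3513) ≈ 0.26.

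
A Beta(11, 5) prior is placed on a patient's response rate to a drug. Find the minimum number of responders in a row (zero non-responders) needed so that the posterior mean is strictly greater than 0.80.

After k responders and 0 non-responders the posterior is Beta(11+k, 5), with mean (11+k)/(11+5+k).
Set (11+k)/(16+k) > 0.80 and solve: k > (0.80·16 − 11)/(1 − 0.80) = 9.000.
The smallest integer exceeding 9.000 is 10, and checking k=10: (21)/(26) = 0.8077 > 0.80.

k = 10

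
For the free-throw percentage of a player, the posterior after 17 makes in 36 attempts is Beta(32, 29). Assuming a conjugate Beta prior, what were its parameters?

A Beta(a, b) prior with s successes and f failures in binomial data gives a Beta(a+s, b+f) posterior.
Subtract the data counts: 32−17=15, 29−19=10.

Beta(15, 10)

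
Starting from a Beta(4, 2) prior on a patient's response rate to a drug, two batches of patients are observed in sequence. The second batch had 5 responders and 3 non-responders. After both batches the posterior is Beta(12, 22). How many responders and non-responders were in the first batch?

3 responders and 17 non-responders

Sequential conjugate updates are equivalent to a single update on the pooled data, so total successes = posterior α − prior α and total failures = posterior β − prior β.
Total across both batches: 12−4=8 responders, 22−2=20 non-responders.
Subtract the second batch: 8−5=3 responders and 20−3=17 non-responders.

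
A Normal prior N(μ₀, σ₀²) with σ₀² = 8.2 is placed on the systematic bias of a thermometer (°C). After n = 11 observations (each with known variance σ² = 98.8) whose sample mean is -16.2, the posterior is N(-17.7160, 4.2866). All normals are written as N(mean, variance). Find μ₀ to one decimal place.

μ₀ = -19.1

With known observation variance, the Normal–Normal posterior has precision τ_n = τ₀ + n/σ² and mean μ_n = (τ₀μ₀ + (n/σ²)x̄)/τ_n.
Here τ₀ = 1/8.2 = 0.121951 and τ_data = 11/98.8 = 0.111336, so τ_n = 0.233287.
Rearranging for μ₀: μ₀ = (μ_n·τ_n − τ_data·x̄)/τ₀ = (-17.7160·0.233287 − 0.111336·-16.2) / 0.121951 = -2.329269/0.121951 ≈ -19.1.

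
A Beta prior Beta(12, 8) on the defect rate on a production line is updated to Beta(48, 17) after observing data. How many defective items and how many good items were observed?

A Beta(α, β) prior with s successes and f failures in binomial data gives a Beta(α+s, β+f) posterior.
Match parameters: s=48−12=36, f=17−8=9.

36 defective items and 9 good items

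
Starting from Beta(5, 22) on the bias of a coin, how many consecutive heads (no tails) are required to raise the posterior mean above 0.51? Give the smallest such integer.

After k heads and 0 tails the posterior is Beta(5+k, 22), with mean (5+k)/(5+22+k).
Set (5+k)/(27+k) > 0.51 and solve: k > (0.51·27 − 5)/(1 − 0.51) = 17.898.
The smallest integer exceeding 17.898 is 18, and checking k=18: (23)/(45) = 0.5111 > 0.51.

k = 18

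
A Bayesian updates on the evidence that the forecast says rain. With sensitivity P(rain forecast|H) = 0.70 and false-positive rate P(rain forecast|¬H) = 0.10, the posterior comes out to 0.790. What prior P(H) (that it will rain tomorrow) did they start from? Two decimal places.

In odds form, posterior odds = prior odds × likelihood ratio, so prior odds = posterior odds ÷ LR.
Posterior odds = 0.790/(1−0.790) = 3.7619. LR = 0.70/0.10 = 7.0000.
Prior odds = 3.7619/7.0000 = 0.5374, so P(H) = 0.5374/(1+0.5374) ≈ 0.35.

P(H) = 0.35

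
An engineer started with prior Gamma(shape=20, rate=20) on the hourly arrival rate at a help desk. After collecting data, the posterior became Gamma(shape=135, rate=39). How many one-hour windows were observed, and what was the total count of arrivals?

n = 19 one-hour windows with total 115 arrivals

A Gamma(α, β) prior (rate parametrization) on a Poisson rate with n observations summing to S gives posterior Gamma(α+S, β+n).
Matching: Σxᵢ = 135 − 20 = 115 and n = 39 − 20 = 19.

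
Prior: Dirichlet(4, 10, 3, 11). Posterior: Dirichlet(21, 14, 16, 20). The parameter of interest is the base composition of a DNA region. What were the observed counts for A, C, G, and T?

For a Dirichlet(α) prior with multinomial counts c, the posterior is Dirichlet(α + c) componentwise.
Counts are posterior − prior componentwise: 21−4=17, 14−10=4, 16−3=13, 20−11=9.

counts (17, 4, 13, 9)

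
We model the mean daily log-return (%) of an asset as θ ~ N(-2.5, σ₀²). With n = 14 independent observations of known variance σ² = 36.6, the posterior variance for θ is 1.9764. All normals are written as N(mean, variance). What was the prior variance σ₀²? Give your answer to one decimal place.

σ₀² = 8.1

For the Normal–Normal model with known σ², precisions add: τ_n = τ₀ + n/σ².
So 1/σ₀² = 1/1.9764 − 14/36.6 = 0.505970 − 0.382514 = 0.123456.
Hence σ₀² = 1/0.123456 ≈ 8.1.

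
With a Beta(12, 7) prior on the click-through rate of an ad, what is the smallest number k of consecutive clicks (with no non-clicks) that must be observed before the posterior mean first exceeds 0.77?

After k clicks and 0 non-clicks the posterior is Beta(12+k, 7), with mean (12+k)/(12+7+k).
Set (12+k)/(19+k) > 0.77 and solve: k > (0.77·19 − 12)/(1 − 0.77) = 11.435.
The smallest integer exceeding 11.435 is 12.

k = 12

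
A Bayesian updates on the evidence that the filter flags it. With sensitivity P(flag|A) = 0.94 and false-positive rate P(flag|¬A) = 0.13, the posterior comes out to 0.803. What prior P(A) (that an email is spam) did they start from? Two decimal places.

P(A) = 0.36

Bayes' rule in odds form gives O(A|E) = O(A)·[P(E|A)/P(E|¬A)], hence O(A) = O(A|E)/LR.
Posterior odds = 0.803/(1−0.803) = 4.0761. LR = 0.94/0.13 = 7.2308.
Prior odds = 4.0761/7.2308 = 0.5637, so P(A) = 0.5637/(1+0.5637) ≈ 0.36.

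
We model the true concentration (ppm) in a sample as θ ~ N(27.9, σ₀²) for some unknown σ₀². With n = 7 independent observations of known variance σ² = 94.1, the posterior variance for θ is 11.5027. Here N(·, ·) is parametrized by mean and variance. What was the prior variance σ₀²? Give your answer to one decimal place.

σ₀² = 79.7

For the Normal–Normal model with known σ², precisions add: τ_n = τ₀ + n/σ².
So 1/σ₀² = 1/11.5027 − 7/94.1 = 0.086936 − 0.074389 = 0.012547.
Hence σ₀² = 1/0.012547 ≈ 79.7.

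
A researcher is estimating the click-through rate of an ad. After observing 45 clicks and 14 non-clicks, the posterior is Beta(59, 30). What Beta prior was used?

Beta(14, 16)

Beta is conjugate to the binomial likelihood: posterior = Beta(α+s, β+f).
Subtract the data counts: 59−45=14, 30−14=16.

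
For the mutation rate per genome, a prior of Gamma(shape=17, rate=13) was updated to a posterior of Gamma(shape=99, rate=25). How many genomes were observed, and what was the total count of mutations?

n = 12 genomes with total 82 mutations

Gamma–Poisson conjugacy: posterior shape = α + Σxᵢ, posterior rate = β + n.
Matching: Σxᵢ = 99 − 17 = 82 and n = 25 − 13 = 12.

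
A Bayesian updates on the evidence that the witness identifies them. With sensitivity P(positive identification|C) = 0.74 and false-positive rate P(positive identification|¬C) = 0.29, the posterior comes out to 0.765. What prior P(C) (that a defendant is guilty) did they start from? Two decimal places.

Bayes' rule in odds form gives O(C|E) = O(C)·[P(E|C)/P(E|¬C)], hence O(C) = O(C|E)/LR.
Posterior odds = 0.765/(1−0.765) = 3.2553. LR = 0.74/0.29 = 2.5517.
Prior odds = 3.2553/2.5517 = 1.2757, so P(C) = 1.2757/(1+1.2757) ≈ 0.56.

P(C) = 0.56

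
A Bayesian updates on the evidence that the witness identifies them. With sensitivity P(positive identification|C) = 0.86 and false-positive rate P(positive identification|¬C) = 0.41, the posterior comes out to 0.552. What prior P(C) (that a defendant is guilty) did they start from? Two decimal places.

Bayes' rule in odds form gives O(C|E) = O(C)·[P(E|C)/P(E|¬C)], hence O(C) = O(C|E)/LR.
Posterior odds = 0.552/(1−0.552) = 1.2321. LR = 0.86/0.41 = 2.0976.
Prior odds = 1.2321/2.0976 = 0.5874, so P(C) = 0.5874/(1+0.5874) ≈ 0.37.

P(C) = 0.37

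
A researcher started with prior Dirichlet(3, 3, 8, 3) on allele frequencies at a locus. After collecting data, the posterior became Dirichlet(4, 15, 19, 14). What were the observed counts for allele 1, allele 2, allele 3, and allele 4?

For a Dirichlet(α) prior with multinomial counts c, the posterior is Dirichlet(α + c) componentwise.
Counts are posterior − prior componentwise: 4−3=1, 15−3=12, 19−8=11, 14−3=11.

counts (1, 12, 11, 11)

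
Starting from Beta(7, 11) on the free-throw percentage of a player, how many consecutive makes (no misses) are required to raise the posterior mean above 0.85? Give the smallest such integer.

k = 56

After k makes and 0 misses the posterior is Beta(7+k, 11), with mean (7+k)/(7+11+k).
Set (7+k)/(18+k) > 0.85 and solve: k > (0.85·18 − 7)/(1 − 0.85) = 55.333.
The smallest integer exceeding 55.333 is 56.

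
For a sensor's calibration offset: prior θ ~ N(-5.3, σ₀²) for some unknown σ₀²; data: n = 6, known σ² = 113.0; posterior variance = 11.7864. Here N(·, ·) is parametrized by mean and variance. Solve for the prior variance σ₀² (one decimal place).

For the Normal–Normal model with known σ², precisions add: τ_n = τ₀ + n/σ².
So 1/σ₀² = 1/11.7864 − 6/113.0 = 0.084844 − 0.053097 = 0.031747.
Hence σ₀² = 1/0.031747 ≈ 31.5.

σ₀² = 31.5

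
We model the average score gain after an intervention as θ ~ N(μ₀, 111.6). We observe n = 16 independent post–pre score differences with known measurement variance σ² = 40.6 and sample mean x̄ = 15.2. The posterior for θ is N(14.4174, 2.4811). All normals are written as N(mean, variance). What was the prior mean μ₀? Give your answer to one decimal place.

The posterior mean is a precision-weighted average: μ_n = (τ₀μ₀ + τ_data·x̄)/(τ₀+τ_data), with τ₀=1/σ₀² and τ_data=n/σ².
Here τ₀ = 1/111.6 = 0.008961 and τ_data = 16/40.6 = 0.394089, so τ_n = 0.403050.
Rearranging for μ₀: μ₀ = (μ_n·τ_n − τ_data·x̄)/τ₀ = (14.4174·0.403050 − 0.394089·15.2) / 0.008961 = -0.179220/0.008961 ≈ -20.0.

μ₀ = -20.0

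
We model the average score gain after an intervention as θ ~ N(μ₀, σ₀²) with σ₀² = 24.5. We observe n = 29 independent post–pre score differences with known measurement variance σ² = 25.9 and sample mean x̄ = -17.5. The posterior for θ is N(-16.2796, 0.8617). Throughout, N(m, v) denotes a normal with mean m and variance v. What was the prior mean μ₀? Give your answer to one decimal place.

μ₀ = 17.2

The posterior mean is a precision-weighted average: μ_n = (τ₀μ₀ + τ_data·x̄)/(τ₀+τ_data), with τ₀=1/σ₀² and τ_data=n/σ².
Here τ₀ = 1/24.5 = 0.040816 and τ_data = 29/25.9 = 1.119691, so τ_n = 1.160507.
Rearranging for μ₀: μ₀ = (μ_n·τ_n − τ_data·x̄)/τ₀ = (-16.2796·1.160507 − 1.119691·-17.5) / 0.040816 = 0.702003/0.040816 ≈ 17.2.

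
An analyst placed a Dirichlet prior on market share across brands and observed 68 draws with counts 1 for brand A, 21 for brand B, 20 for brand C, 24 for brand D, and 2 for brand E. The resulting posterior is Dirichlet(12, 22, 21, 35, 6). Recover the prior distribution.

Dirichlet(11, 1, 1, 11, 4)

For a Dirichlet(α) prior with multinomial counts c, the posterior is Dirichlet(α + c) componentwise.
Subtract each count from the matching posterior parameter: 12−1=11, 22−21=1, 21−20=1, 35−24=11, 6−2=4.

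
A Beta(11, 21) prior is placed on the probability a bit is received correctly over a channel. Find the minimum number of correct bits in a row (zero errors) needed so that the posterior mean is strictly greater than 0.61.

After k correct bits and 0 errors the posterior is Beta(11+k, 21), with mean (11+k)/(11+21+k).
Set (11+k)/(32+k) > 0.61 and solve: k > (0.61·32 − 11)/(1 − 0.61) = 21.846.
The smallest integer exceeding 21.846 is 22, and checking k=22: (33)/(54) = 0.6111 > 0.61.

k = 22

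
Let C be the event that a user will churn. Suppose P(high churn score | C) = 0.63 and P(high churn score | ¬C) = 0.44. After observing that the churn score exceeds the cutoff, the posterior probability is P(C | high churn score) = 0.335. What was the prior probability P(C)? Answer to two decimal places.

Bayes' rule in odds form gives O(C|E) = O(C)·[P(E|C)/P(E|¬C)], hence O(C) = O(C|E)/LR.
Posterior odds = 0.335/(1−0.335) = 0.5038. LR = 0.63/0.44 = 1.4318.
Prior odds = 0.5038/1.4318 = 0.3519, so P(C) = 0.3519/(1+0.3519) ≈ 0.26.

P(C) = 0.26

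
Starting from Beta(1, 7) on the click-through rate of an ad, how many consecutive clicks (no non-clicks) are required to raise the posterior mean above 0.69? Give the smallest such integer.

After k clicks and 0 non-clicks the posterior is Beta(1+k, 7), with mean (1+k)/(1+7+k).
Set (1+k)/(8+k) > 0.69 and solve: k > (0.69·8 − 1)/(1 − 0.69) = 14.581.
The smallest integer exceeding 14.581 is 15.

k = 15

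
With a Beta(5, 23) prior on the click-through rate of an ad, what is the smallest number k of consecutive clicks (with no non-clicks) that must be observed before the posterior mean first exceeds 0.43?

k = 13

After k clicks and 0 non-clicks the posterior is Beta(5+k, 23), with mean (5+k)/(5+23+k).
Set (5+k)/(28+k) > 0.43 and solve: k > (0.43·28 − 5)/(1 − 0.43) = 12.351.
The smallest integer exceeding 12.351 is 13.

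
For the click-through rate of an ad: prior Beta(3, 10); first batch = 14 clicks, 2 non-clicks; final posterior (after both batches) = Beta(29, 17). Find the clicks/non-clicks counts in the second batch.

12 clicks and 5 non-clicks

Because Beta–binomial updating is additive in the counts, the combined data contributed (α_post−α_prior, β_post−β_prior) successes and failures.
Total across both batches: 29−3=26 clicks, 17−10=7 non-clicks.
Subtract the first batch: 26−14=12 clicks and 7−2=5 non-clicks.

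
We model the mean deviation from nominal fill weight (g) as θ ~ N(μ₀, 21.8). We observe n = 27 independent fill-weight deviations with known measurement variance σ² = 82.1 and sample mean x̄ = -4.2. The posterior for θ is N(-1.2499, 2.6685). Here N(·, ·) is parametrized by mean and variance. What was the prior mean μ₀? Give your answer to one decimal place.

With known observation variance, the Normal–Normal posterior has precision τ_n = τ₀ + n/σ² and mean μ_n = (τ₀μ₀ + (n/σ²)x̄)/τ_n.
Here τ₀ = 1/21.8 = 0.045872 and τ_data = 27/82.1 = 0.328867, so τ_n = 0.374739.
Rearranging for μ₀: μ₀ = (μ_n·τ_n − τ_data·x̄)/τ₀ = (-1.2499·0.374739 − 0.328867·-4.2) / 0.045872 = 0.912855/0.045872 ≈ 19.9.

μ₀ = 19.9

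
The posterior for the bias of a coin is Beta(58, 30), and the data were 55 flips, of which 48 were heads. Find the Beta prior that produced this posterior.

Beta(10, 23)

Under Beta–binomial conjugacy the posterior parameters are (α+s, β+f).
Subtract the data counts: 58−48=10, 30−7=23.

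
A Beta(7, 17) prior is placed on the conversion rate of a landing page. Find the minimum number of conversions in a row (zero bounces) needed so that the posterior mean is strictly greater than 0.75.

k = 45

After k conversions and 0 bounces the posterior is Beta(7+k, 17), with mean (7+k)/(7+17+k).
Set (7+k)/(24+k) > 0.75 and solve: k > (0.75·24 − 7)/(1 − 0.75) = 44.000.
The smallest integer exceeding 44.000 is 45.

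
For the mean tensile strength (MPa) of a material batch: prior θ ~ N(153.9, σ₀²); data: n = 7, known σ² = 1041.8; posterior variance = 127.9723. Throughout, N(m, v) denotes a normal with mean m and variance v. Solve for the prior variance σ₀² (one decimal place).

σ₀² = 913.2

For the Normal–Normal model with known σ², precisions add: τ_n = τ₀ + n/σ².
So 1/σ₀² = 1/127.9723 − 7/1041.8 = 0.007814 − 0.006719 = 0.001095.
Hence σ₀² = 1/0.001095 ≈ 913.2.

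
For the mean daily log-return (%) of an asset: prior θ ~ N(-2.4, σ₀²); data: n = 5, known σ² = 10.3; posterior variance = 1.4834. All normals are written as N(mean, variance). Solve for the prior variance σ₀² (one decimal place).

σ₀² = 5.3

Posterior precision equals prior precision plus data precision: 1/σ_n² = 1/σ₀² + n/σ².
So 1/σ₀² = 1/1.4834 − 5/10.3 = 0.674127 − 0.485437 = 0.188690.
Hence σ₀² = 1/0.188690 ≈ 5.3.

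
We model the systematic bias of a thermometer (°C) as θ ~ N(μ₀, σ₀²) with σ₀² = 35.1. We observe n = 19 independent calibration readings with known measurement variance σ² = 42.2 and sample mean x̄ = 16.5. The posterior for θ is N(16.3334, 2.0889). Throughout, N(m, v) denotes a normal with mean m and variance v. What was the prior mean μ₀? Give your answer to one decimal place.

The posterior mean is a precision-weighted average: μ_n = (τ₀μ₀ + τ_data·x̄)/(τ₀+τ_data), with τ₀=1/σ₀² and τ_data=n/σ².
Here τ₀ = 1/35.1 = 0.028490 and τ_data = 19/42.2 = 0.450237, so τ_n = 0.478727.
Rearranging for μ₀: μ₀ = (μ_n·τ_n − τ_data·x̄)/τ₀ = (16.3334·0.478727 − 0.450237·16.5) / 0.028490 = 0.390329/0.028490 ≈ 13.7.

μ₀ = 13.7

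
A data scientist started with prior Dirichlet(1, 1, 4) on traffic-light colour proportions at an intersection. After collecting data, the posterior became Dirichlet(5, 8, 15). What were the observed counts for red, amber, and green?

counts (4, 7, 11)

For a Dirichlet(α) prior with multinomial counts c, the posterior is Dirichlet(α + c) componentwise.
Counts are posterior − prior componentwise: 5−1=4, 8−1=7, 15−4=11.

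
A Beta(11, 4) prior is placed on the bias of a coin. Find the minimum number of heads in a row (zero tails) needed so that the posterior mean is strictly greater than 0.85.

k = 12

After k heads and 0 tails the posterior is Beta(11+k, 4), with mean (11+k)/(11+4+k).
Set (11+k)/(15+k) > 0.85 and solve: k > (0.85·15 − 11)/(1 − 0.85) = 11.667.
The smallest integer exceeding 11.667 is 12, and checking k=12: (23)/(27) = 0.8519 > 0.85.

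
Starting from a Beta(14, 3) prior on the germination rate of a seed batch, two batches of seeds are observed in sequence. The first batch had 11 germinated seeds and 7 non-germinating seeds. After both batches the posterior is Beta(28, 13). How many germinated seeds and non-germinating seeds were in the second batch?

Because Beta–binomial updating is additive in the counts, the combined data contributed (α_post−α_prior, β_post−β_prior) successes and failures.
Total across both batches: 28−14=14 germinated seeds, 13−3=10 non-germinating seeds.
Subtract the first batch: 14−11=3 germinated seeds and 10−7=3 non-germinating seeds.

3 germinated seeds and 3 non-germinating seeds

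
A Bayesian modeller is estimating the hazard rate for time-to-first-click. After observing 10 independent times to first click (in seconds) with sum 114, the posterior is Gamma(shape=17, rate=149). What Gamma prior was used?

For an exponential likelihood with a Gamma(α, β) prior on the rate, n observations with total T give posterior Gamma(α+n, β+T).
So α = 17 − 10 = 7 and β = 149 − 114 = 35.

Gamma(shape=7, rate=35)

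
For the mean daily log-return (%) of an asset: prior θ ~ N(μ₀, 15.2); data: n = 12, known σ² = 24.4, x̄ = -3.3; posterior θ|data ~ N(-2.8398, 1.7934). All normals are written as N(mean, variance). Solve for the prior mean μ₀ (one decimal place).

μ₀ = 0.6

The posterior mean is a precision-weighted average: μ_n = (τ₀μ₀ + τ_data·x̄)/(τ₀+τ_data), with τ₀=1/σ₀² and τ_data=n/σ².
Here τ₀ = 1/15.2 = 0.065789 and τ_data = 12/24.4 = 0.491803, so τ_n = 0.557592.
Rearranging for μ₀: μ₀ = (μ_n·τ_n − τ_data·x̄)/τ₀ = (-2.8398·0.557592 − 0.491803·-3.3) / 0.065789 = 0.039500/0.065789 ≈ 0.6.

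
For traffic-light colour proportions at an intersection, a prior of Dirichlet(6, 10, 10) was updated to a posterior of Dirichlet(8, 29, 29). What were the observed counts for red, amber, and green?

For a Dirichlet(α) prior with multinomial counts c, the posterior is Dirichlet(α + c) componentwise.
Counts are posterior − prior componentwise: 8−6=2, 29−10=19, 29−10=19.

counts (2, 19, 19)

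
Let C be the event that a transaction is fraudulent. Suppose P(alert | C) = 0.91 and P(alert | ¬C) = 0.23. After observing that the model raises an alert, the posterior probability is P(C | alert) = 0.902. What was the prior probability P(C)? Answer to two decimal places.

In odds form, posterior odds = prior odds × likelihood ratio, so prior odds = posterior odds ÷ LR.
Posterior odds = 0.902/(1−0.902) = 9.2041. LR = 0.91/0.23 = 3.9565.
Prior odds = 9.2041/3.9565 = 2.3263, so P(C) = 2.3263/(1+2.3263) ≈ 0.70.

P(C) = 0.70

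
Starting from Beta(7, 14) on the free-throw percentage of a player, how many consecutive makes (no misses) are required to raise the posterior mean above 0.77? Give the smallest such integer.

k = 40

After k makes and 0 misses the posterior is Beta(7+k, 14), with mean (7+k)/(7+14+k).
Set (7+k)/(21+k) > 0.77 and solve: k > (0.77·21 − 7)/(1 − 0.77) = 39.870.
The smallest integer exceeding 39.870 is 40.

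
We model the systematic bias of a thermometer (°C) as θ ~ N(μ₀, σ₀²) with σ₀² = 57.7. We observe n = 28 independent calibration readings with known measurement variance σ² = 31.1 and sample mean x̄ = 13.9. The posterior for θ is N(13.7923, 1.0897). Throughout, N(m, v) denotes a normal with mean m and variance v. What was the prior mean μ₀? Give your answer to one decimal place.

The posterior mean is a precision-weighted average: μ_n = (τ₀μ₀ + τ_data·x̄)/(τ₀+τ_data), with τ₀=1/σ₀² and τ_data=n/σ².
Here τ₀ = 1/57.7 = 0.017331 and τ_data = 28/31.1 = 0.900322, so τ_n = 0.917653.
Rearranging for μ₀: μ₀ = (μ_n·τ_n − τ_data·x̄)/τ₀ = (13.7923·0.917653 − 0.900322·13.9) / 0.017331 = 0.142070/0.017331 ≈ 8.2.

μ₀ = 8.2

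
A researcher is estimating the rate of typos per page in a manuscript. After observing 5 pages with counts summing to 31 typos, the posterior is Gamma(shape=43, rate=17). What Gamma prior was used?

Gamma(shape=12, rate=12)

Gamma–Poisson conjugacy: posterior shape = α + Σxᵢ, posterior rate = β + n.
So α = 43 − 31 = 12 and β = 17 − 5 = 12.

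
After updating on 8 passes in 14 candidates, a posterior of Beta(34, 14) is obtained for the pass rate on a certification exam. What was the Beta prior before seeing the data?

Beta(26, 8)

Beta is conjugate to the binomial likelihood: posterior = Beta(a+s, b+f).
So a = 34 − 8 = 26 and b = 14 − 6 = 8.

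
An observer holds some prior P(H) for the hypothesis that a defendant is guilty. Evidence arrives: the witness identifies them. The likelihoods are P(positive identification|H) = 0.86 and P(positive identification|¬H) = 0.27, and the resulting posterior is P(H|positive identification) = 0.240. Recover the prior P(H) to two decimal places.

In odds form, posterior odds = prior odds × likelihood ratio, so prior odds = posterior odds ÷ LR.
Posterior odds = 0.240/(1−0.240) = 0.3158. LR = 0.86/0.27 = 3.1852.
Prior odds = 0.3158/3.1852 = 0.0991, so P(H) = 0.0991/(1+0.0991) ≈ 0.09.

P(H) = 0.09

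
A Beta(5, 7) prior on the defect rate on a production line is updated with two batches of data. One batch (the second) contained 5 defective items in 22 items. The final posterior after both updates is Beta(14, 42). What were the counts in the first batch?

4 defective items and 18 good items

Sequential conjugate updates are equivalent to a single update on the pooled data, so total successes = posterior α − prior α and total failures = posterior β − prior β.
Total across both batches: 14−5=9 defective items, 42−7=35 good items.
Subtract the second batch: 9−5=4 defective items and 35−17=18 good items.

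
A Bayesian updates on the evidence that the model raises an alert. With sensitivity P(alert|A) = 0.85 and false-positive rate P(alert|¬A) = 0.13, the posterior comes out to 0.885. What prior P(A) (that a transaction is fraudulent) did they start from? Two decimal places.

P(A) = 0.54

In odds form, posterior odds = prior odds × likelihood ratio, so prior odds = posterior odds ÷ LR.
Posterior odds = 0.885/(1−0.885) = 7.6957. LR = 0.85/0.13 = 6.5385.
Prior odds = 7.6957/6.5385 = 1.1770, so P(A) = 1.1770/(1+1.1770) ≈ 0.54.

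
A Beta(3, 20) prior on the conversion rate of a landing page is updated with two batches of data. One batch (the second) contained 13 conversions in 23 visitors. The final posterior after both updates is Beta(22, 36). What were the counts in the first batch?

Sequential conjugate updates are equivalent to a single update on the pooled data, so total successes = posterior α − prior α and total failures = posterior β − prior β.
Total across both batches: 22−3=19 conversions, 36−20=16 bounces.
Subtract the second batch: 19−13=6 conversions and 16−10=6 bounces.

6 conversions and 6 bounces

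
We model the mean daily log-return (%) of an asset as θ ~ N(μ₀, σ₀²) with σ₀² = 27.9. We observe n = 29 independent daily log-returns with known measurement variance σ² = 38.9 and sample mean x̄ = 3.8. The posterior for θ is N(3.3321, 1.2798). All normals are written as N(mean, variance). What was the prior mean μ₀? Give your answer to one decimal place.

μ₀ = -6.4

With known observation variance, the Normal–Normal posterior has precision τ_n = τ₀ + n/σ² and mean μ_n = (τ₀μ₀ + (n/σ²)x̄)/τ_n.
Here τ₀ = 1/27.9 = 0.035842 and τ_data = 29/38.9 = 0.745501, so τ_n = 0.781343.
Rearranging for μ₀: μ₀ = (μ_n·τ_n − τ_data·x̄)/τ₀ = (3.3321·0.781343 − 0.745501·3.8) / 0.035842 = -0.229391/0.035842 ≈ -6.4.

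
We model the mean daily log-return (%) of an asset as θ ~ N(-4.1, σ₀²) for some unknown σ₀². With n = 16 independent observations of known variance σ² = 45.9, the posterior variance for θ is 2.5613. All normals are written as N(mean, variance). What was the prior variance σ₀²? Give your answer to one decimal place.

σ₀² = 23.9

Posterior precision equals prior precision plus data precision: 1/σ_n² = 1/σ₀² + n/σ².
So 1/σ₀² = 1/2.5613 − 16/45.9 = 0.390427 − 0.348584 = 0.041843.
Hence σ₀² = 1/0.041843 ≈ 23.9.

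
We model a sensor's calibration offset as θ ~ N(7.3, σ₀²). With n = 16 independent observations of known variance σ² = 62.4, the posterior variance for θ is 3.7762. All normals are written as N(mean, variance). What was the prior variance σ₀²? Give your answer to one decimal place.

Posterior precision equals prior precision plus data precision: 1/σ_n² = 1/σ₀² + n/σ².
So 1/σ₀² = 1/3.7762 − 16/62.4 = 0.264816 − 0.256410 = 0.008406.
Hence σ₀² = 1/0.008406 ≈ 119.0.

σ₀² = 119.0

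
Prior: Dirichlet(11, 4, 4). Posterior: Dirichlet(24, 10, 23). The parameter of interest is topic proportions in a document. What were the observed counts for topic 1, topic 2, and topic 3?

counts (13, 6, 19)

For a Dirichlet(α) prior with multinomial counts c, the posterior is Dirichlet(α + c) componentwise.
Counts are posterior − prior componentwise: 24−11=13, 10−4=6, 23−4=19.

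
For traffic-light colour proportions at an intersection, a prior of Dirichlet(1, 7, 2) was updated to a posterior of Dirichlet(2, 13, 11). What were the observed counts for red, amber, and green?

counts (1, 6, 9)

For a Dirichlet(α) prior with multinomial counts c, the posterior is Dirichlet(α + c) componentwise.
Counts are posterior − prior componentwise: 2−1=1, 13−7=6, 11−2=9.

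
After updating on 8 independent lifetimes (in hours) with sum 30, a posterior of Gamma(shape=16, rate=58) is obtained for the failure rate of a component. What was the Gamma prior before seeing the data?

For an exponential likelihood with a Gamma(α, β) prior on the rate, n observations with total T give posterior Gamma(α+n, β+T).
So α = 16 − 8 = 8 and β = 58 − 30 = 28.

Gamma(shape=8, rate=28)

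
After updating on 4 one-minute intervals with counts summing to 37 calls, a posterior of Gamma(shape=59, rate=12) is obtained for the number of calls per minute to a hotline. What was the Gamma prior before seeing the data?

Gamma(shape=22, rate=8)

A Gamma(α, β) prior (rate parametrization) on a Poisson rate with n observations summing to S gives posterior Gamma(α+S, β+n).
So α = 59 − 37 = 22 and β = 12 − 4 = 8.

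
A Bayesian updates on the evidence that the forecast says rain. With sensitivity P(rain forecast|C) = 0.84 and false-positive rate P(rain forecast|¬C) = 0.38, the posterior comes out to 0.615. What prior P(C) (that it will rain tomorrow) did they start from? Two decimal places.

In odds form, posterior odds = prior odds × likelihood ratio, so prior odds = posterior odds ÷ LR.
Posterior odds = 0.615/(1−0.615) = 1.5974. LR = 0.84/0.38 = 2.2105.
Prior odds = 1.5974/2.2105 = 0.7226, so P(C) = 0.7226/(1+0.7226) ≈ 0.42.

P(C) = 0.42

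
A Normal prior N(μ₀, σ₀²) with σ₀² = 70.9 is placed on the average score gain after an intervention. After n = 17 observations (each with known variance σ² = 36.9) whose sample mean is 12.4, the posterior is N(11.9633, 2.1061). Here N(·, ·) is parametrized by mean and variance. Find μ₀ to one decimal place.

μ₀ = -2.3

With known observation variance, the Normal–Normal posterior has precision τ_n = τ₀ + n/σ² and mean μ_n = (τ₀μ₀ + (n/σ²)x̄)/τ_n.
Here τ₀ = 1/70.9 = 0.014104 and τ_data = 17/36.9 = 0.460705, so τ_n = 0.474809.
Rearranging for μ₀: μ₀ = (μ_n·τ_n − τ_data·x̄)/τ₀ = (11.9633·0.474809 − 0.460705·12.4) / 0.014104 = -0.032459/0.014104 ≈ -2.3.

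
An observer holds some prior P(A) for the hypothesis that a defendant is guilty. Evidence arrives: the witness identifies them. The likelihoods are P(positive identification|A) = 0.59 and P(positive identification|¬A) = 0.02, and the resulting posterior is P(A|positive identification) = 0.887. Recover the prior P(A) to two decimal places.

In odds form, posterior odds = prior odds × likelihood ratio, so prior odds = posterior odds ÷ LR.
Posterior odds = 0.887/(1−0.887) = 7.8496. LR = 0.59/0.02 = 29.5000.
Prior odds = 7.8496/29.5000 = 0.2661, so P(A) = 0.2661/(1+0.2661) ≈ 0.21.

P(A) = 0.21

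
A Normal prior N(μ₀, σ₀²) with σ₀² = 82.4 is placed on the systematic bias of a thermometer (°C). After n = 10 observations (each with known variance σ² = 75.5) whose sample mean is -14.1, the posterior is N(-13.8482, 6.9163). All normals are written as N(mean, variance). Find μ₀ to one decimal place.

The posterior mean is a precision-weighted average: μ_n = (τ₀μ₀ + τ_data·x̄)/(τ₀+τ_data), with τ₀=1/σ₀² and τ_data=n/σ².
Here τ₀ = 1/82.4 = 0.012136 and τ_data = 10/75.5 = 0.132450, so τ_n = 0.144586.
Rearranging for μ₀: μ₀ = (μ_n·τ_n − τ_data·x̄)/τ₀ = (-13.8482·0.144586 − 0.132450·-14.1) / 0.012136 = -0.134711/0.012136 ≈ -11.1.

μ₀ = -11.1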